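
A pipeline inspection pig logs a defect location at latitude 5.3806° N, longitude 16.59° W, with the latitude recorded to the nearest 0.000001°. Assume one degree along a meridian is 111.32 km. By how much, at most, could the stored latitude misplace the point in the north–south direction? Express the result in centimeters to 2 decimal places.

Rounding to 6 decimal places leaves the latitude within ±5e-07° of the true value.
North–south distance: 5e-07° × 111320 m/° = 0.05566 m.
That is 0.05566 m = 5.566 cm.

5.57 centimeters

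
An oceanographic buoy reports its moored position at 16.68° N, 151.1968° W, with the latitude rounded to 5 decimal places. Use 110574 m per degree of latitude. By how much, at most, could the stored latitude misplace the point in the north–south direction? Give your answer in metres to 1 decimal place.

Rounding to 5 decimal places leaves the latitude within ±5e-06° of the true value.
North–south distance: 5e-06° × 110574 m/° = 0.55287 m.

0.6 metres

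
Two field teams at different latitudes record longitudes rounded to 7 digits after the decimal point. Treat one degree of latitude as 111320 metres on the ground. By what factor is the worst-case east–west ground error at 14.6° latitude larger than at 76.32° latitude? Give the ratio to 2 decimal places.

Rounding to 7 decimal places leaves the longitude within ±5e-08° of the true value.
At 14.6°: 5e-08° × 111320 × cos 14.6° = 5e-08 × 111320 × 0.9677 ≈ 0.0053863 m.
Error at 76.32° = 5e-08° × 111320 × cos 76.32° ≈ 0.005566 × 0.2365 = 0.0013164 m.
Ratio: 0.0053863 / 0.0013164 = cos 14.6° / cos 76.32° ≈ 4.0918.

4.09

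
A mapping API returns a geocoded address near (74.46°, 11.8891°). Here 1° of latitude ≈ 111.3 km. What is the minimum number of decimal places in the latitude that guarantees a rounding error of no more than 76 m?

One degree of latitude covers 111300 m.
With N decimal places the half-ulp bound is 0.5·10⁻ᴺ°, or 0.5·10⁻ᴺ × 111300 m on the ground.
Need 0.5 × 111300 × 10⁻ᴺ ≤ 76 → 10⁻ᴺ ≤ 1.366e-03, so N ≥ 2.86.
N = 2 would give 556 m (too coarse); N = 3 gives 55.6 m ≤ 76 m.

3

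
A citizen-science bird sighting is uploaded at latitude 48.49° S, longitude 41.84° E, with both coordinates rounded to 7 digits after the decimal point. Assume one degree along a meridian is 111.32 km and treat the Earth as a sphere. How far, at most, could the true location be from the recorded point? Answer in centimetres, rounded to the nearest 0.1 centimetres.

Rounding to 7 decimal places leaves each coordinate within ±5e-08° of the true value.
Latitude error → 5e-08 × 111320 = 0.005566 m along the meridian.
E–W at 48.49°: 5e-08° × 111320 × cos 48.49° = 5e-08 × 111320 × 0.6628 ≈ 0.00368887 m.
The two errors are perpendicular, so the maximum displacement is √(0.005566² + 0.00368887²) ≈ 0.00667743 m.
That is 0.00667743 m = 0.66774 cm.

0.7 centimetres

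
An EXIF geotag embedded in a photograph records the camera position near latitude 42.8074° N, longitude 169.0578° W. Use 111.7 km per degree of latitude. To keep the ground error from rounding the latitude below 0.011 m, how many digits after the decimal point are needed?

7 decimal places

One degree of latitude covers 111700 m.
Rounding to N decimal places gives at most 0.5 × 10⁻ᴺ degrees of error, i.e. 0.5 × 10⁻ᴺ × 111700 m.
Setting 55850 × 10⁻ᴺ ≤ 0.011 gives 10ᴺ ≥ 5.077e+06, i.e. N ≥ 6.71.
N = 6 would give 0.0558 m (too coarse); N = 7 gives 0.00558 m ≤ 0.011 m.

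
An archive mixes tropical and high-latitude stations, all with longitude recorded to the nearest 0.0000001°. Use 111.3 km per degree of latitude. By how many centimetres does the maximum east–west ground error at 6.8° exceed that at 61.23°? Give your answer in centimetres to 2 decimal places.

Rounding to 7 decimal places leaves the longitude within ±5e-08° of the true value.
At 6.8°: 5e-08° × 111300 × cos 6.8° = 5e-08 × 111300 × 0.9930 ≈ 0.0055259 m.
Error at 61.23° = 5e-08° × 111300 × cos 61.23° ≈ 0.005565 × 0.4813 = 0.0026784 m.
So the lower-latitude error exceeds the higher by 0.0055259 − 0.0026784 = 0.0028474 m.
That is 0.00284745 m = 0.28474 cm.

0.28 centimetres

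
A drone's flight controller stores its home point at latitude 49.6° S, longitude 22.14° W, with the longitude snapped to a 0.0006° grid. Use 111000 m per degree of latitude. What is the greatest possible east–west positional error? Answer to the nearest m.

22 m

With a 0.0006° grid the true value lies within half a step, ±0.0006°/2 = ±0.0003°, of the stored one.
At latitude 49.6° a degree of longitude spans 111000 m × cos 49.6° = 111000 × 0.6481 ≈ 71941.3 m.
East–west error: 0.0003° × 71941.3 m/° ≈ 21.5824 m.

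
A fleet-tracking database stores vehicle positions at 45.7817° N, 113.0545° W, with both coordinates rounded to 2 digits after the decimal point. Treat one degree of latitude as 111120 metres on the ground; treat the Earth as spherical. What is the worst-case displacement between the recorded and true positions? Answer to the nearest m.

Rounding to 2 decimal places leaves each coordinate within ±0.005° of the true value.
North–south component: 0.005° × 111120 = 555.6 m.
East–west component at 45.7817°: 0.005° × 111120 × cos 45.7817° ≈ 0.005 × 77494.4 ≈ 387.472 m.
Worst case both components are at the extreme and orthogonal: √(555.6² + 387.472²) ≈ 677.367 m.

677 m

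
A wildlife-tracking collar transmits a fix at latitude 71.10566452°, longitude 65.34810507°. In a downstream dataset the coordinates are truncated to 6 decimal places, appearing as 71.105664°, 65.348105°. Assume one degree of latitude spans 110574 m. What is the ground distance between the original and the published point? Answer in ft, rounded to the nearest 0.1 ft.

0.2 ft

The latitude changed by +0.00000052° and the longitude by +0.00000007°.
N–S: 0.00000052° × 110574 m/° = 0.0574985 m.
E–W at 71.1057°: 0.00000007° × 110574 × cos 71.1057° = 0.00000007 × 110574 × 0.3238 ≈ 0.00250646 m.
Combined displacement = (0.0574985² + 0.00250646²)^½ ≈ 0.0575531 m.
In feet: 0.0575531 m ÷ 0.3048 ≈ 0.18882 ft.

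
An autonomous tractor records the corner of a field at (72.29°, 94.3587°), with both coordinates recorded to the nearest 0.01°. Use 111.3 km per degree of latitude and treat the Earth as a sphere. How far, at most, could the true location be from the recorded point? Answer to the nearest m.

Rounding to 2 decimal places leaves each coordinate within ±0.005° of the true value.
North–south component: 0.005° × 111300 = 556.5 m.
E–W at 72.29°: 0.005° × 111300 × cos 72.29° = 0.005 × 111300 × 0.3042 ≈ 169.287 m.
Worst case both components are at the extreme and orthogonal: √(556.5² + 169.287²) ≈ 581.679 m.

582 m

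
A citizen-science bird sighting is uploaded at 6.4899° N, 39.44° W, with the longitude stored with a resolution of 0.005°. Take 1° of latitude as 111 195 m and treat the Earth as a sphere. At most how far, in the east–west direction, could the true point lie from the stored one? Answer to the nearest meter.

276 meters

With a 0.005° grid the true value lies within half a step, ±0.005°/2 = ±0.0025°, of the stored one.
Parallels shrink by cos φ, so at 6.4899° a degree of longitude is 111195 × 0.9936 ≈ 110482 m.
East–west error: 0.0025° × 110482 m/° ≈ 276.206 m.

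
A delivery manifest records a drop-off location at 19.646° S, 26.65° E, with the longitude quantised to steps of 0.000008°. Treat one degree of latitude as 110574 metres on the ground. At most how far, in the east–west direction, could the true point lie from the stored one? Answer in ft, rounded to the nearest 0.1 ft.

1.4 ft

With a 0.000008° grid the true value lies within half a step, ±0.000008°/2 = ±4e-06°, of the stored one.
One degree of longitude at 19.646° is 110574 × cos 19.646° ≈ 110574 × 0.9418 = 104137 m.
Maximum E–W displacement: 4e-06 × 104137 = 0.416549 m.
In feet: 0.416549 m ÷ 0.3048 ≈ 1.3666 ft.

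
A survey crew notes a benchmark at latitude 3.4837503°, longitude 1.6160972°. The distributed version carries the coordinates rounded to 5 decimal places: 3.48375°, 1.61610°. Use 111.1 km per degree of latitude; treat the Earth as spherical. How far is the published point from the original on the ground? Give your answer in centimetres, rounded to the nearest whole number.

Δlat = 3.4837503 − 3.48375 = +0.0000003°; Δlon = 1.6160972 − 1.61610 = -0.0000028°.
North–south shift: 0.0000003 × 111100 = 0.03333 m.
E–W at 3.48375°: -0.0000028° × 111100 × cos 3.48375° = -0.0000028 × 111100 × 0.9982 ≈ -0.310505 m.
Hypotenuse of the two orthogonal shifts: √(0.03333² + 0.310505²) = 0.312289 m.
That is 0.312289 m = 31.229 cm.

31 centimetres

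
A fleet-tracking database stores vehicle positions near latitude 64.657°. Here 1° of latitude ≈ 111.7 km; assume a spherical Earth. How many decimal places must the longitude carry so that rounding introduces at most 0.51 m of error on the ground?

5 decimal places

At 64.657° one degree of longitude covers 111700 × cos 64.657° ≈ 111700 × 0.4280 ≈ 47811.6 m.
N decimal places → at most half a unit in the last place, 0.5 × 10⁻ᴺ° = 47811.6/2 × 10⁻ᴺ m.
Setting 23905.8 × 10⁻ᴺ ≤ 0.51 gives 10ᴺ ≥ 4.687e+04, i.e. N ≥ 4.67.
At 4 places the error can reach 2.39 m, but 5 places keeps it to 0.239 m.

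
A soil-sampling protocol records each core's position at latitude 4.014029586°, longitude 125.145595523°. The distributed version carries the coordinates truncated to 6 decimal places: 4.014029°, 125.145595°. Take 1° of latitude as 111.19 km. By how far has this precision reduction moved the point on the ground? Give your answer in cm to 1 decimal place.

The latitude changed by +0.000000586° and the longitude by +0.000000523°.
North–south shift: 0.000000586 × 111190 = 0.0651573 m.
E–W at 4.01403°: 0.000000523° × 111190 × cos 4.01403° = 0.000000523 × 111190 × 0.9975 ≈ 0.0580097 m.
Combined displacement = (0.0651573² + 0.0580097²)^½ ≈ 0.0872388 m.
That is 0.0872388 m = 8.7239 cm.

8.7 cm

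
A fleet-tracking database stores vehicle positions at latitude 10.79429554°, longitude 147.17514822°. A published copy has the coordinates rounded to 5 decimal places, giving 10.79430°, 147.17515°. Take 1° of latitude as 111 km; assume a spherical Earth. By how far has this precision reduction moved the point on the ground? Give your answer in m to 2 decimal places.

0.53 m

Δlat = 10.79429554 − 10.79430 = -0.00000446°; Δlon = 147.17514822 − 147.17515 = -0.00000178°.
N–S: -0.00000446° × 111000 m/° = -0.49506 m.
E–W at 10.7943°: -0.00000178° × 111000 × cos 10.7943° = -0.00000178 × 111000 × 0.9823 ≈ -0.194084 m.
Combined displacement = (0.49506² + 0.194084²)^½ ≈ 0.531745 m.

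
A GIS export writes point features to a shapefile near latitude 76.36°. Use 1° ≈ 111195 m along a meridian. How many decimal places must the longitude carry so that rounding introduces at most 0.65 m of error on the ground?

5 decimal places

At 76.36° one degree of longitude covers 111195 × cos 76.36° ≈ 111195 × 0.2358 ≈ 26222.1 m.
N decimal places → at most half a unit in the last place, 0.5 × 10⁻ᴺ° = 26222.1/2 × 10⁻ᴺ m.
Setting 13111 × 10⁻ᴺ ≤ 0.65 gives 10ᴺ ≥ 2.017e+04, i.e. N ≥ 4.30.
So 5 decimal places suffice (0.131 m); 4 would allow up to 1.31 m.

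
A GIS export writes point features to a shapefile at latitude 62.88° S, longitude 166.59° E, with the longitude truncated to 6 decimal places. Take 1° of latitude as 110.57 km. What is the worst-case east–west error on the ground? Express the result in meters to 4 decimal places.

0.0504 meters

Truncating at 6 decimal places can drop up to a full unit in the last place, so the longitude may be off by as much as 1e-06°.
At latitude 62.88° a degree of longitude spans 110570 m × cos 62.88° = 110570 × 0.4559 ≈ 50404 m.
So at most 1e-06° × 50404 ≈ 0.050404 m east–west.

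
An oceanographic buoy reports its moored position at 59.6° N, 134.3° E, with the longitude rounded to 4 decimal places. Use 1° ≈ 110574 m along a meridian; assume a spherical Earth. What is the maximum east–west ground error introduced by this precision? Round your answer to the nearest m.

Rounding to 4 decimal places leaves the longitude within ±5e-05° of the true value.
At latitude 59.6° a degree of longitude spans 110574 m × cos 59.6° = 110574 × 0.5060 ≈ 55954.2 m.
So at most 5e-05° × 55954.2 ≈ 2.79771 m east–west.

3 m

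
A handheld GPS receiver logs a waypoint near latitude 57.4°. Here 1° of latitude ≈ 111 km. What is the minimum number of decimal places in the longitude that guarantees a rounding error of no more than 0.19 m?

6 decimal places

At 57.4° one degree of longitude covers 111000 × cos 57.4° ≈ 111000 × 0.5388 ≈ 59803.6 m.
N decimal places → at most half a unit in the last place, 0.5 × 10⁻ᴺ° = 59803.6/2 × 10⁻ᴺ m.
Need 0.5 × 59803.6 × 10⁻ᴺ ≤ 0.19 → 10⁻ᴺ ≤ 6.354e-06, so N ≥ 5.20.
So 6 decimal places suffice (0.0299 m); 5 would allow up to 0.299 m.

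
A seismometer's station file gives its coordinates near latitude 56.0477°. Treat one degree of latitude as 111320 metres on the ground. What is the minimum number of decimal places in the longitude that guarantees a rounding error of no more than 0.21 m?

At 56.0477° one degree of longitude covers 111320 × cos 56.0477° ≈ 111320 × 0.5585 ≈ 62172.5 m.
Rounding to N decimal places gives at most 0.5 × 10⁻ᴺ degrees of error, i.e. 0.5 × 10⁻ᴺ × 62172.5 m.
Need 0.5 × 62172.5 × 10⁻ᴺ ≤ 0.21 → 10⁻ᴺ ≤ 6.755e-06, so N ≥ 5.17.
At 5 places the error can reach 0.311 m, but 6 places keeps it to 0.0311 m.

6 decimal places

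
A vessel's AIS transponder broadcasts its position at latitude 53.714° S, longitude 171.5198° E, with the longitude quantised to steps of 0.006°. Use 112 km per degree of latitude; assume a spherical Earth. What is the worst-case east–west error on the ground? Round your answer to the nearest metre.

199 metres

With a 0.006° grid the true value lies within half a step, ±0.006°/2 = ±0.003°, of the stored one.
One degree of longitude at 53.714° is 112000 × cos 53.714° ≈ 112000 × 0.5918 = 66283.4 m.
Maximum E–W displacement: 0.003 × 66283.4 = 198.85 m.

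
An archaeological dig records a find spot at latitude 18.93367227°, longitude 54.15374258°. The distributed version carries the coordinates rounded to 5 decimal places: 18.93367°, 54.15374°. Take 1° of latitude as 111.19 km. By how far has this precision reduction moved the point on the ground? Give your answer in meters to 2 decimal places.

0.37 meters

The latitude changed by +0.00000227° and the longitude by +0.00000258°.
North–south shift: 0.00000227 × 111190 = 0.252401 m.
E–W at 18.9337°: 0.00000258° × 111190 × cos 18.9337° = 0.00000258 × 111190 × 0.9459 ≈ 0.271349 m.
Hypotenuse of the two orthogonal shifts: √(0.252401² + 0.271349²) = 0.37059 m.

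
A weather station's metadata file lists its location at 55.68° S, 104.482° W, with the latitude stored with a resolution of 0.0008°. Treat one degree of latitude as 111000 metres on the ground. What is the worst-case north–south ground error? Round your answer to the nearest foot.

146 feet

With a 0.0008° grid the true value lies within half a step, ±0.0008°/2 = ±0.0004°, of the stored one.
North–south distance: 0.0004° × 111000 m/° = 44.4 m.
In feet: 44.4 m ÷ 0.3048 ≈ 145.67 ft.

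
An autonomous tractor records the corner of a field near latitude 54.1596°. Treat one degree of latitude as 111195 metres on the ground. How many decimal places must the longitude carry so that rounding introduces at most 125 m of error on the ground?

At 54.1596° one degree of longitude covers 111195 × cos 54.1596° ≈ 111195 × 0.5855 ≈ 65107.9 m.
N decimal places → at most half a unit in the last place, 0.5 × 10⁻ᴺ° = 65107.9/2 × 10⁻ᴺ m.
Need 0.5 × 65107.9 × 10⁻ᴺ ≤ 125 → 10⁻ᴺ ≤ 3.840e-03, so N ≥ 2.42.
N = 2 would give 326 m (too coarse); N = 3 gives 32.6 m ≤ 125 m.

3 decimal places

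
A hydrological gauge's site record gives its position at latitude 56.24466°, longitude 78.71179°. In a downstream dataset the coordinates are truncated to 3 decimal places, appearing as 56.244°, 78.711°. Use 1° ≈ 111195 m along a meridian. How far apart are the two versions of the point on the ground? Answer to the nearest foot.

289 feet

Δlat = 56.24466 − 56.244 = +0.00066°; Δlon = 78.71179 − 78.711 = +0.00079°.
North–south shift: 0.00066 × 111195 = 73.3887 m.
East–west at this latitude: 0.00079° × 111195 × cos 56.244° ≈ 0.00079 × 61786.3 = 48.8112 m.
Distance: √(73.3887² + 48.8112²) ≈ 88.1387 m.
In feet: 88.1387 m ÷ 0.3048 ≈ 289.17 ft.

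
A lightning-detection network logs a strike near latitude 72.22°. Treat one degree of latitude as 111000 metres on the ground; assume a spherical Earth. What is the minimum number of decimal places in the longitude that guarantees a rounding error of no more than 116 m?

3

At 72.22° one degree of longitude covers 111000 × cos 72.22° ≈ 111000 × 0.3054 ≈ 33895.3 m.
With N decimal places the half-ulp bound is 0.5·10⁻ᴺ°, or 0.5·10⁻ᴺ × 33895.3 m on the ground.
Need 0.5 × 33895.3 × 10⁻ᴺ ≤ 116 → 10⁻ᴺ ≤ 6.845e-03, so N ≥ 2.16.
So 3 decimal places suffice (16.9 m); 2 would allow up to 169 m.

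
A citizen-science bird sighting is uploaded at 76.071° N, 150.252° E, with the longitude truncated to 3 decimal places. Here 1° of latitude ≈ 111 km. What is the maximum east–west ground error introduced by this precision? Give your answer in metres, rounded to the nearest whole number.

27 metres

Truncating at 3 decimal places can drop up to a full unit in the last place, so the longitude may be off by as much as 0.001°.
At latitude 76.071° a degree of longitude spans 111000 m × cos 76.071° = 111000 × 0.2407 ≈ 26719.8 m.
So at most 0.001° × 26719.8 ≈ 26.7198 m east–west.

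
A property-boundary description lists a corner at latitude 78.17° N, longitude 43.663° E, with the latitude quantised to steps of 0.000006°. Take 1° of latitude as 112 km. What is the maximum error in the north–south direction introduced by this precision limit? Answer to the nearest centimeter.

With a 0.000006° grid the true value lies within half a step, ±0.000006°/2 = ±3e-06°, of the stored one.
So the N–S error is at most 3e-06 × 112000 = 0.336 m.
That is 0.336 m = 33.6 cm.

34 centimeters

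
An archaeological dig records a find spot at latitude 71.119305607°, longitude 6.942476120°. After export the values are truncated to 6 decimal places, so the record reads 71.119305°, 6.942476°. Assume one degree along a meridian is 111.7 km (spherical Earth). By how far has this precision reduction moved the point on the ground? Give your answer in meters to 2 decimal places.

Δlat = 71.119305607 − 71.119305 = +0.000000607°; Δlon = 6.942476120 − 6.942476 = +0.000000120°.
North–south shift: 0.000000607 × 111700 = 0.0678019 m.
East–west at this latitude: 0.000000120° × 111700 × cos 71.1193° ≈ 0.000000120 × 36146 = 0.00433752 m.
Hypotenuse of the two orthogonal shifts: √(0.0678019² + 0.00433752²) = 0.0679405 m.

0.07 meters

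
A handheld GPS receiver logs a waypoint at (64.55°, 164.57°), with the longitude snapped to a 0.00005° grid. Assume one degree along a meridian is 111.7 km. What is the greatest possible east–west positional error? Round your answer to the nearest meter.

1 meters

With a 0.00005° grid the true value lies within half a step, ±0.00005°/2 = ±2.5e-05°, of the stored one.
At latitude 64.55° a degree of longitude spans 111700 m × cos 64.55° = 111700 × 0.4297 ≈ 48000.1 m.
East–west error: 2.5e-05° × 48000.1 m/° ≈ 1.2 m.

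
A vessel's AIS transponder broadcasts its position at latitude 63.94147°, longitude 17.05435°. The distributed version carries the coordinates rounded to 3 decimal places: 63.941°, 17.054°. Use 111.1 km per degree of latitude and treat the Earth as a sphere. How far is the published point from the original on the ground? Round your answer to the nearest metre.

55 metres

The latitude changed by +0.00047° and the longitude by +0.00035°.
N–S: 0.00047° × 111100 m/° = 52.217 m.
East–west at this latitude: 0.00035° × 111100 × cos 63.941° ≈ 0.00035 × 48805.8 = 17.082 m.
Distance: √(52.217² + 17.082²) ≈ 54.9401 m.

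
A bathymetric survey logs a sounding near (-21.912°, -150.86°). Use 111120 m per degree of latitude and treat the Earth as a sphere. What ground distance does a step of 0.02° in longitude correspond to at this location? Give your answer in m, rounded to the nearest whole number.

At 21.912° a degree of longitude is 111120 × cos 21.912° ≈ 103092 m, so 0.02° corresponds to 2061.85 m.

2062 m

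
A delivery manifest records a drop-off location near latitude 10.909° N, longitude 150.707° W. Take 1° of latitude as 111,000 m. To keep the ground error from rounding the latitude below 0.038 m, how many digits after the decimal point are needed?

One degree of latitude covers 111000 m.
Rounding to N decimal places gives at most 0.5 × 10⁻ᴺ degrees of error, i.e. 0.5 × 10⁻ᴺ × 111000 m.
Need 0.5 × 111000 × 10⁻ᴺ ≤ 0.038 → 10⁻ᴺ ≤ 6.847e-07, so N ≥ 6.16.
At 6 places the error can reach 0.0555 m, but 7 places keeps it to 0.00555 m.

7 decimal places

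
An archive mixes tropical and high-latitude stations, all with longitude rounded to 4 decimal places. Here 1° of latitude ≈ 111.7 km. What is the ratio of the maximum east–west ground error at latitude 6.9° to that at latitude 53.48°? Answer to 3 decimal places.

1.668

Rounding to 4 decimal places leaves the longitude within ±5e-05° of the true value.
Error at 6.9° = 5e-05° × 111700 × cos 6.9° ≈ 5.585 × 0.9928 = 5.5445 m.
At 53.48°: 5e-05° × 111700 × cos 53.48° = 5e-05 × 111700 × 0.5951 ≈ 3.3237 m.
Ratio: 5.5445 / 3.3237 = cos 6.9° / cos 53.48° ≈ 1.6682.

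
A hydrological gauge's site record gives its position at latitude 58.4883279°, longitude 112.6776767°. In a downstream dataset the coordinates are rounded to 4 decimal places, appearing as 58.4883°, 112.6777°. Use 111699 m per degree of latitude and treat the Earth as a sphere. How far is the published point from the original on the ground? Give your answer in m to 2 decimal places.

3.40 m

The latitude changed by +0.0000279° and the longitude by -0.0000233°.
North–south shift: 0.0000279 × 111699 = 3.1164 m.
E–W at 58.4883°: -0.0000233° × 111699 × cos 58.4883° = -0.0000233 × 111699 × 0.5227 ≈ -1.3603 m.
Hypotenuse of the two orthogonal shifts: √(3.1164² + 1.3603²) = 3.40035 m.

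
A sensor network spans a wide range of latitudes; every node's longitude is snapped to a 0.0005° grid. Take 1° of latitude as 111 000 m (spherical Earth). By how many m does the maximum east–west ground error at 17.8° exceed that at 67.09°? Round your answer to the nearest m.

16 m

With a 0.0005° grid the true value lies within half a step, ±0.0005°/2 = ±0.00025°, of the stored one.
At 17.8°: 0.00025° × 111000 × cos 17.8° = 0.00025 × 111000 × 0.9521 ≈ 26.422 m.
Error at 67.09° = 0.00025° × 111000 × cos 67.09° ≈ 27.75 × 0.3893 = 10.803 m.
So the lower-latitude error exceeds the higher by 26.422 − 10.803 = 15.619 m.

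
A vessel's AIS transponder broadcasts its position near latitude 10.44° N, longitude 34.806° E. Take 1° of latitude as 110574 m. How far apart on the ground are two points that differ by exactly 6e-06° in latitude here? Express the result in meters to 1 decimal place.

0.7 meters

6e-06° × 110574 m/° = 0.663444 m.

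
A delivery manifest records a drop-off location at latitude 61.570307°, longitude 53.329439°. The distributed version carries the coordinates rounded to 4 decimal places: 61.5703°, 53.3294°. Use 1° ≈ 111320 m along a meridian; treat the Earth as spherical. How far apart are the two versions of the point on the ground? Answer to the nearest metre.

Δlat = 61.570307 − 61.5703 = +0.000007°; Δlon = 53.329439 − 53.3294 = +0.000039°.
N–S: 0.000007° × 111320 m/° = 0.77924 m.
East–west at this latitude: 0.000039° × 111320 × cos 61.5703° ≈ 0.000039 × 52997.2 = 2.06689 m.
Combined displacement = (0.77924² + 2.06689²)^½ ≈ 2.2089 m.

2 metres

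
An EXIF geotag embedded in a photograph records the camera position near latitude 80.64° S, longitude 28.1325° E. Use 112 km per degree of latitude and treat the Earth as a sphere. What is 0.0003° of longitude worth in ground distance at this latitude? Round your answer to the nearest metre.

5 metres

At 80.64° a degree of longitude is 112000 × cos 80.64° ≈ 18215.4 m, so 0.0003° corresponds to 5.46461 m.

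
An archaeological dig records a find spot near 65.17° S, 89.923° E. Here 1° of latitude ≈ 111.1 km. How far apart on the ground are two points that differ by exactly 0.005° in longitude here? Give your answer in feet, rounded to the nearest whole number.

0.005° of longitude at 65.17° is 0.005 × 111100 × cos 65.17° ≈ 0.005 × 46653.9 = 233.27 m.
Converting: 233.27 m × 3.2808 ft/m ≈ 765.32 ft.

765 feet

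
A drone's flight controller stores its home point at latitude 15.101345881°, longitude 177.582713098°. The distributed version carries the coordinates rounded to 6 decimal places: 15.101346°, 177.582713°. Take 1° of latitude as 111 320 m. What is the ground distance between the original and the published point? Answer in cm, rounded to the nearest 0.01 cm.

Δlat = 15.101345881 − 15.101346 = -0.000000119°; Δlon = 177.582713098 − 177.582713 = +0.000000098°.
North–south shift: -0.000000119 × 111320 = -0.0132471 m.
East–west at this latitude: 0.000000098° × 111320 × cos 15.1013° ≈ 0.000000098 × 107476 = 0.0105326 m.
Combined displacement = (0.0132471² + 0.0105326²)^½ ≈ 0.016924 m.
That is 0.016924 m = 1.6924 cm.

1.69 cm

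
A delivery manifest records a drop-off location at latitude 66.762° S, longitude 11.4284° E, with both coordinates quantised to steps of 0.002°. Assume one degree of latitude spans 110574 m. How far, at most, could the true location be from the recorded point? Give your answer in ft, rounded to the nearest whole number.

With a 0.002° grid the true value lies within half a step, ±0.002°/2 = ±0.001°, of the stored one.
Latitude error → 0.001 × 110574 = 110.574 m along the meridian.
East–west component at 66.762°: 0.001° × 110574 × cos 66.762° ≈ 0.001 × 43627.1 ≈ 43.6271 m.
Worst case both components are at the extreme and orthogonal: √(110.574² + 43.6271²) ≈ 118.869 m.
Converting: 118.869 m × 3.2808 ft/m ≈ 389.99 ft.

390 ft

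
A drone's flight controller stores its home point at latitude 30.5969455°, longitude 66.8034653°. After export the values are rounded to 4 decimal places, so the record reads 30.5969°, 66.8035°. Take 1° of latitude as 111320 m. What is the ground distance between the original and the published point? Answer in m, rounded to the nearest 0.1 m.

6.1 m

The latitude changed by +0.0000455° and the longitude by -0.0000347°.
N–S: 0.0000455° × 111320 m/° = 5.06506 m.
E–W at 30.5969°: -0.0000347° × 111320 × cos 30.5969° = -0.0000347 × 111320 × 0.8608 ≈ -3.32498 m.
Combined displacement = (5.06506² + 3.32498²)^½ ≈ 6.05891 m.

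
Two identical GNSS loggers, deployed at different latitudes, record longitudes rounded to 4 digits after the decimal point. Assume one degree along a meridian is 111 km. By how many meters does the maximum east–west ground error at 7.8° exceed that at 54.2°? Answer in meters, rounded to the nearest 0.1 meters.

Rounding to 4 decimal places leaves the longitude within ±5e-05° of the true value.
At 7.8°: 5e-05° × 111000 × cos 7.8° = 5e-05 × 111000 × 0.9907 ≈ 5.4987 m.
At 54.2°: 5e-05° × 111000 × cos 54.2° = 5e-05 × 111000 × 0.5850 ≈ 3.2465 m.
Difference: 5.4987 − 3.2465 = 2.2521 m.

2.3 meters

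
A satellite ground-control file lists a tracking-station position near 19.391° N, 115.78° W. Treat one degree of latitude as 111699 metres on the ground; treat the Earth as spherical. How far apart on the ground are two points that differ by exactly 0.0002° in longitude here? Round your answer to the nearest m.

0.0002° of longitude at 19.391° is 0.0002 × 111699 × cos 19.391° ≈ 0.0002 × 105363 = 21.0726 m.

21 m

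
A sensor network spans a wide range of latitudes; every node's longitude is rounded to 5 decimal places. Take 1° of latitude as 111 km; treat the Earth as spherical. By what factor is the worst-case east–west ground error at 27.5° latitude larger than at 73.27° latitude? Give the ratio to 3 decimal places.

Rounding to 5 decimal places leaves the longitude within ±5e-06° of the true value.
At 27.5°: 5e-06° × 111000 × cos 27.5° = 5e-06 × 111000 × 0.8870 ≈ 0.49229 m.
Error at 73.27° = 5e-06° × 111000 × cos 73.27° ≈ 0.555 × 0.2879 = 0.15976 m.
Ratio: 0.49229 / 0.15976 = cos 27.5° / cos 73.27° ≈ 3.0814.

3.081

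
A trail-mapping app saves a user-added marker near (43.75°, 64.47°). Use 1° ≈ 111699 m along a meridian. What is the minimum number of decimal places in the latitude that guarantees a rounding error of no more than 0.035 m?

One degree of latitude covers 111699 m.
With N decimal places the half-ulp bound is 0.5·10⁻ᴺ°, or 0.5·10⁻ᴺ × 111699 m on the ground.
Need 0.5 × 111699 × 10⁻ᴺ ≤ 0.035 → 10⁻ᴺ ≤ 6.267e-07, so N ≥ 6.20.
At 6 places the error can reach 0.0558 m, but 7 places keeps it to 0.00558 m.

7 decimal places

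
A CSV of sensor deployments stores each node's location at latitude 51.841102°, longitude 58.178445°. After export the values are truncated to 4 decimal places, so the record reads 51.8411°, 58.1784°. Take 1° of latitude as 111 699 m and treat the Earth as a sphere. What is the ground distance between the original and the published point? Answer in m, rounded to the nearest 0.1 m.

The latitude changed by +0.000002° and the longitude by +0.000045°.
N–S: 0.000002° × 111699 m/° = 0.223398 m.
E–W at 51.8411°: 0.000045° × 111699 × cos 51.8411° = 0.000045 × 111699 × 0.6178 ≈ 3.10557 m.
Distance: √(0.223398² + 3.10557²) ≈ 3.11359 m.

3.1 m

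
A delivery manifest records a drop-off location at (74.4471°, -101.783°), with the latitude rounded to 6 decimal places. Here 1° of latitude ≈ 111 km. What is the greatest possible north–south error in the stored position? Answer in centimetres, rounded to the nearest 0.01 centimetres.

Rounding to 6 decimal places leaves the latitude within ±5e-07° of the true value.
Along the meridian that is 5e-07° × 111000 m/° = 0.0555 m.
That is 0.0555 m = 5.55 cm.

5.55 centimetres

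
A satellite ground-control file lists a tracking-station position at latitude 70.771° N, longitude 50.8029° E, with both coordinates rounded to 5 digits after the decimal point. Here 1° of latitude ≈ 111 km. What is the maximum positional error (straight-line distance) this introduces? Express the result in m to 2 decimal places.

Rounding to 5 decimal places leaves each coordinate within ±5e-06° of the true value.
Latitude error → 5e-06 × 111000 = 0.555 m along the meridian.
Longitude error → 5e-06 × 111000 × cos 70.771° = 5e-06 × 111000 × 0.3293 ≈ 0.182786 m.
The two errors are perpendicular, so the maximum displacement is √(0.555² + 0.182786²) ≈ 0.584325 m.

0.58 m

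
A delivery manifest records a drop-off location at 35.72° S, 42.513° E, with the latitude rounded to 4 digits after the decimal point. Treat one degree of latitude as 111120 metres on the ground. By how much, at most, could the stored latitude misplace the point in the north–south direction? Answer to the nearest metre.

6 metres

Rounding to 4 decimal places leaves the latitude within ±5e-05° of the true value.
So the N–S error is at most 5e-05 × 111120 = 5.556 m.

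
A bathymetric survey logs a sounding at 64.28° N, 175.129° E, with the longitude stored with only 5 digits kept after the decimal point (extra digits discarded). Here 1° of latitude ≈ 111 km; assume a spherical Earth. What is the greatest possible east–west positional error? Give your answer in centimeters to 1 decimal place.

48.2 centimeters

Truncating at 5 decimal places can drop up to a full unit in the last place, so the longitude may be off by as much as 1e-05°.
Parallels shrink by cos φ, so at 64.28° a degree of longitude is 111000 × 0.4340 ≈ 48171.1 m.
So at most 1e-05° × 48171.1 ≈ 0.481711 m east–west.
That is 0.481711 m = 48.171 cm.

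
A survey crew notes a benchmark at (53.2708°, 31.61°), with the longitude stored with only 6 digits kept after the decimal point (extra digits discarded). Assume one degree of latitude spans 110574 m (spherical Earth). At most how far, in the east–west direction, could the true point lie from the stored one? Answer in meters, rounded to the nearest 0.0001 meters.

0.0661 meters

Truncating at 6 decimal places can drop up to a full unit in the last place, so the longitude may be off by as much as 1e-06°.
One degree of longitude at 53.2708° is 110574 × cos 53.2708° ≈ 110574 × 0.5980 = 66127 m.
East–west error: 1e-06° × 66127 m/° ≈ 0.066127 m.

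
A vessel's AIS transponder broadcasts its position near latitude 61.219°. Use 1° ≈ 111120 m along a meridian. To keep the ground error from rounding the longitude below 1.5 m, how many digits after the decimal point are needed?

At 61.219° one degree of longitude covers 111120 × cos 61.219° ≈ 111120 × 0.4815 ≈ 53500.2 m.
N decimal places → at most half a unit in the last place, 0.5 × 10⁻ᴺ° = 53500.2/2 × 10⁻ᴺ m.
Setting 26750.1 × 10⁻ᴺ ≤ 1.5 gives 10ᴺ ≥ 1.783e+04, i.e. N ≥ 4.25.
N = 4 would give 2.68 m (too coarse); N = 5 gives 0.268 m ≤ 1.5 m.

5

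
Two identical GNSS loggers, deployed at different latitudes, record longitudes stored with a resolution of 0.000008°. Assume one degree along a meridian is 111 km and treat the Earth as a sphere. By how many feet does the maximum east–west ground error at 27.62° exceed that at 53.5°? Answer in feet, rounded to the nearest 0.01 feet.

0.42 feet

With a 0.000008° grid the true value lies within half a step, ±0.000008°/2 = ±4e-06°, of the stored one.
At 27.62°: 4e-06° × 111000 × cos 27.62° = 4e-06 × 111000 × 0.8860 ≈ 0.3934 m.
At 53.5°: 4e-06° × 111000 × cos 53.5° = 4e-06 × 111000 × 0.5948 ≈ 0.2641 m.
So the lower-latitude error exceeds the higher by 0.3934 − 0.2641 = 0.1293 m.
Converting: 0.129301 m × 3.2808 ft/m ≈ 0.42422 ft.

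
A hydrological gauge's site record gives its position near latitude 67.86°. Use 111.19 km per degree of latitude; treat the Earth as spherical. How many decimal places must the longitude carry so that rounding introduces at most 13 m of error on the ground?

4 decimal places

At 67.86° one degree of longitude covers 111190 × cos 67.86° ≈ 111190 × 0.3769 ≈ 41904.3 m.
N decimal places → at most half a unit in the last place, 0.5 × 10⁻ᴺ° = 41904.3/2 × 10⁻ᴺ m.
Need 0.5 × 41904.3 × 10⁻ᴺ ≤ 13 → 10⁻ᴺ ≤ 6.205e-04, so N ≥ 3.21.
N = 3 would give 21 m (too coarse); N = 4 gives 2.1 m ≤ 13 m.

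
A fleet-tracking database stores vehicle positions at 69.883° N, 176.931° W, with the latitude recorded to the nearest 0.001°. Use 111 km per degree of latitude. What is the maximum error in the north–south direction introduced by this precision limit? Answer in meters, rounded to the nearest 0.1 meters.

55.5 meters

Rounding to 3 decimal places leaves the latitude within ±0.0005° of the true value.
Along the meridian that is 0.0005° × 111000 m/° = 55.5 m.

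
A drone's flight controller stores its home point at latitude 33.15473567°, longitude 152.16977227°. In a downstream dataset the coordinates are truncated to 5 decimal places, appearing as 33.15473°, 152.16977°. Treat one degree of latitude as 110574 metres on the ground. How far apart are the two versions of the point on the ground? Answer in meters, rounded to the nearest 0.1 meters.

0.7 meters

The latitude changed by +0.00000567° and the longitude by +0.00000227°.
N–S: 0.00000567° × 110574 m/° = 0.626955 m.
East–west at this latitude: 0.00000227° × 110574 × cos 33.1547° ≈ 0.00000227 × 92572.2 = 0.210139 m.
Hypotenuse of the two orthogonal shifts: √(0.626955² + 0.210139²) = 0.661234 m.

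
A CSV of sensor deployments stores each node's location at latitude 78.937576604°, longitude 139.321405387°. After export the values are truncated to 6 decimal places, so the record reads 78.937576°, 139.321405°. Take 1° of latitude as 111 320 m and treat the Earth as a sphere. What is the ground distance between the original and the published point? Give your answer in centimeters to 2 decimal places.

6.77 centimeters

Δlat = 78.937576604 − 78.937576 = +0.000000604°; Δlon = 139.321405387 − 139.321405 = +0.000000387°.
N–S: 0.000000604° × 111320 m/° = 0.0672373 m.
E–W at 78.9376°: 0.000000387° × 111320 × cos 78.9376° = 0.000000387 × 111320 × 0.1919 ≈ 0.00826628 m.
Combined displacement = (0.0672373² + 0.00826628²)^½ ≈ 0.0677435 m.
That is 0.0677435 m = 6.7744 cm.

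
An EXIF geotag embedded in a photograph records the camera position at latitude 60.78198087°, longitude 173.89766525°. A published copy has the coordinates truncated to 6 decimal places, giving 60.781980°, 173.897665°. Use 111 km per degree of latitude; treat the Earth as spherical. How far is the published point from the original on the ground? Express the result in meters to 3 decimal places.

0.098 meters

Δlat = 60.78198087 − 60.781980 = +0.00000087°; Δlon = 173.89766525 − 173.897665 = +0.00000025°.
North–south shift: 0.00000087 × 111000 = 0.09657 m.
E–W at 60.782°: 0.00000025° × 111000 × cos 60.782° = 0.00000025 × 111000 × 0.4881 ≈ 0.0135457 m.
Distance: √(0.09657² + 0.0135457²) ≈ 0.0975154 m.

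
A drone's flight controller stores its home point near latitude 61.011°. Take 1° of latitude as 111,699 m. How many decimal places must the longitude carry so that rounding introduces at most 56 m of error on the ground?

At 61.011° one degree of longitude covers 111699 × cos 61.011° ≈ 111699 × 0.4846 ≈ 54134 m.
With N decimal places the half-ulp bound is 0.5·10⁻ᴺ°, or 0.5·10⁻ᴺ × 54134 m on the ground.
Setting 27067 × 10⁻ᴺ ≤ 56 gives 10ᴺ ≥ 483.3, i.e. N ≥ 2.68.
At 2 places the error can reach 271 m, but 3 places keeps it to 27.1 m.

3 decimal places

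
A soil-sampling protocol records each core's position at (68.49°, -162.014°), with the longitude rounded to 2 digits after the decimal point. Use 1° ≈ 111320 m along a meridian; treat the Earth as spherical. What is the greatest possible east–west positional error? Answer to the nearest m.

204 m

Rounding to 2 decimal places leaves the longitude within ±0.005° of the true value.
Parallels shrink by cos φ, so at 68.49° a degree of longitude is 111320 × 0.3667 ≈ 40817 m.
Maximum E–W displacement: 0.005 × 40817 = 204.085 m.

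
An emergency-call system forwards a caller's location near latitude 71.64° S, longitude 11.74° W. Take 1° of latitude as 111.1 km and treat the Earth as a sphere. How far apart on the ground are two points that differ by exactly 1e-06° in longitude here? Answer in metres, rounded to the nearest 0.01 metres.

0.03 metres

One degree of longitude here spans 111100 × cos 71.64° = 111100 × 0.3150 ≈ 34995 m; 1e-06° of that is 0.034995 m.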